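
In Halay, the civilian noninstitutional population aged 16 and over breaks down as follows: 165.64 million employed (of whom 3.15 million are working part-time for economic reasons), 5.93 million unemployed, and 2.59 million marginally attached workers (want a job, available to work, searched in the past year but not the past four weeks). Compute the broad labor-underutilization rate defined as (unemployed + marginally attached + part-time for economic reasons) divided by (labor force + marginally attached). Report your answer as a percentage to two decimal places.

Labor force = 165.64 + 5.93 = 171.57 million.
Numerator = 5.93 + 2.59 + 3.15 = 11.67 million.
Denominator = 171.57 + 2.59 = 174.16 million.
Broad rate = 11.67 / 174.16 = 6.70%.

Broad underutilization rate ≈ 6.70%.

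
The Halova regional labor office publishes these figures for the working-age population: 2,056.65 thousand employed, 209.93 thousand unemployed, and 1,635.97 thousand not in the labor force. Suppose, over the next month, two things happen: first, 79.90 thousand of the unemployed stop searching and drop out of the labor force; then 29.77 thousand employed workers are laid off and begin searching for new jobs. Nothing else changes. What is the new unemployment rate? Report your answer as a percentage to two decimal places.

New unemployment rate ≈ 7.31%.

Initially, labor force = 2,056.65 + 209.93 = 2,266.58 thousand, so u = 209.93/2,266.58 = 9.26%.
After the first change, unemployed and labor force both fall by 79.90 → E = 2,056.65, U = 130.03, labor force = 2,186.68 thousand.
After the second change, employed falls and unemployed rises by 29.77; labor force unchanged → E = 2,026.88, U = 159.80, labor force = 2,186.68 thousand.
New unemployment rate = 159.80 / 2,186.68 = 7.31%.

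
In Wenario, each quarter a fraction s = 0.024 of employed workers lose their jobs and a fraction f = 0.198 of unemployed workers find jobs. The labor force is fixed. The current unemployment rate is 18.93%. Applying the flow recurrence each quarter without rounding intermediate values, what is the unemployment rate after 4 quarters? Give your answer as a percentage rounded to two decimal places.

With a fixed labor force, u_{t+1} = u_t + s·(1−u_t) − f·u_t = u_t·(1−s−f) + s.
Here 1−s−f = 0.778 and s = 0.024.
u_1 = 0.189300 × 0.778 + 0.024 = 0.171275.
u_2 = 0.171275 × 0.778 + 0.024 = 0.157252.
u_3 = 0.157252 × 0.778 + 0.024 = 0.146342.
u_4 = 0.146342 × 0.778 + 0.024 = 0.137854.

Unemployment rate after four quarters ≈ 13.79%.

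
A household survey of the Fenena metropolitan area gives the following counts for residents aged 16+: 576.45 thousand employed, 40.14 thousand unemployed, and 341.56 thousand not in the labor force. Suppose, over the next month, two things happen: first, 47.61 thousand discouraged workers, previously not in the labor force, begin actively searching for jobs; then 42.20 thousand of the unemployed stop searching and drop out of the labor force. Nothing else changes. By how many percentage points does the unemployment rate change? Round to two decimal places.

The unemployment rate changes by +0.81 percentage points.

Initially, labor force = 576.45 + 40.14 = 616.59 thousand, so u = 40.14/616.59 = 6.51%.
After the first change, unemployed and labor force both rise by 47.61 → E = 576.45, U = 87.75, labor force = 664.20 thousand.
After the second change, unemployed and labor force both fall by 42.20 → E = 576.45, U = 45.55, labor force = 622.00 thousand.
New unemployment rate = 45.55 / 622.00 = 7.32%.
Change = 7.32% − 6.51% = +0.81 percentage points.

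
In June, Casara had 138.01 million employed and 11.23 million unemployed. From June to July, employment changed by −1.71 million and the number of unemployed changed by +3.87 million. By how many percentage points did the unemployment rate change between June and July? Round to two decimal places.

June: labor force = 138.01 + 11.23 = 149.24; u = 11.23/149.24 = 7.52%.
July: labor force = 136.30 + 15.10 = 151.40; u = 15.10/151.40 = 9.97%.
Change = 9.97% − 7.52% = +2.45 pp.

The unemployment rate changed by +2.45 percentage points.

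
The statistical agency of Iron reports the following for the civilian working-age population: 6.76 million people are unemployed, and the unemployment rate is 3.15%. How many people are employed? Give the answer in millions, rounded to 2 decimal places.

Labor force = U / u = 6.76 / 0.0315 ≈ 214.60 million.
Employed = labor force − unemployed = 214.60 − 6.76 = 207.84 million.

About 207.84 million are employed.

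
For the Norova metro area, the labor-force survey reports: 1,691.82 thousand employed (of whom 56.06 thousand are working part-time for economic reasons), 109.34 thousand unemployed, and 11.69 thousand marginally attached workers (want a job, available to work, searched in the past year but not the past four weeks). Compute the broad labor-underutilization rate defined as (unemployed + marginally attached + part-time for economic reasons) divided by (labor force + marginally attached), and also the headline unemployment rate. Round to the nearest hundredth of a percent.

Broad underutilization rate ≈ 9.77%; headline unemployment rate ≈ 6.07%.

Labor force = 1,691.82 + 109.34 = 1,801.16 thousand.
Numerator = 109.34 + 11.69 + 56.06 = 177.09 thousand.
Denominator = 1,801.16 + 11.69 = 1,812.85 thousand.
Broad rate = 177.09 / 1,812.85 = 9.77%.
Headline unemployment rate = 109.34 / 1,801.16 = 6.07%.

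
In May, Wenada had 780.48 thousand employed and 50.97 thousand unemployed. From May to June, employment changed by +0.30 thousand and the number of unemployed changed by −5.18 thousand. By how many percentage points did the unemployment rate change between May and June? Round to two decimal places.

The unemployment rate changed by −0.59 percentage points.

May: labor force = 780.48 + 50.97 = 831.45; u = 50.97/831.45 = 6.13%.
June: labor force = 780.78 + 45.79 = 826.57; u = 45.79/826.57 = 5.54%.
Change = 5.54% − 6.13% = −0.59 pp.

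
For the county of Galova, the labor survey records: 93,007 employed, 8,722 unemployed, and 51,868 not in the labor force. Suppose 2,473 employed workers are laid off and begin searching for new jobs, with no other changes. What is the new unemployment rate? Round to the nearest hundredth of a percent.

New unemployment rate ≈ 11.00%.

Initially, labor force = 93,007 + 8,722 = 101,729, so u = 8,722/101,729 = 8.57%.
After the change, employed falls and unemployed rises by 2,473; labor force unchanged → E = 90,534, U = 11,195, labor force = 101,729.
New unemployment rate = 11,195 / 101,729 = 11.00%.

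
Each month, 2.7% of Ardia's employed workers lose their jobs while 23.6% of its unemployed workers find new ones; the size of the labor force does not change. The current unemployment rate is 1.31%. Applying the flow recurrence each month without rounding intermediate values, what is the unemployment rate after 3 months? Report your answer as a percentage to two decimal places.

With a fixed labor force, u_{t+1} = u_t + s·(1−u_t) − f·u_t = u_t·(1−s−f) + s.
Here 1−s−f = 0.737 and s = 0.027.
u_1 = 0.013100 × 0.737 + 0.027 = 0.036655.
u_2 = 0.036655 × 0.737 + 0.027 = 0.054015.
u_3 = 0.054015 × 0.737 + 0.027 = 0.066809.

Unemployment rate after three months ≈ 6.68%.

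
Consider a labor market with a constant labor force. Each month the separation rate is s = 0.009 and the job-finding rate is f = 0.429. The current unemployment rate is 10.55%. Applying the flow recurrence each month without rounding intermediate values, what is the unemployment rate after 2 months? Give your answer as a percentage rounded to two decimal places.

Unemployment rate after two months ≈ 4.74%.

With a fixed labor force, u_{t+1} = u_t + s·(1−u_t) − f·u_t = u_t·(1−s−f) + s.
Here 1−s−f = 0.562 and s = 0.009.
u_1 = 0.105500 × 0.562 + 0.009 = 0.068291.
u_2 = 0.068291 × 0.562 + 0.009 = 0.047380.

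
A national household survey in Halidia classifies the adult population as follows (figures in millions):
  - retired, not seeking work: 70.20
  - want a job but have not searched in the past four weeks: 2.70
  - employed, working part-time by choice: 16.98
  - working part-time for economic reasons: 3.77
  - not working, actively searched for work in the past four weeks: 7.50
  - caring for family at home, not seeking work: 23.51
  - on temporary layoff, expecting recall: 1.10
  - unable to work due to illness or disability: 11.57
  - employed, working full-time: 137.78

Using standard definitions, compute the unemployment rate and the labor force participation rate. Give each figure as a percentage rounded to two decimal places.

Employed = 16.98 + 3.77 + 137.78 = 158.53 million (anyone who worked, including part-time for economic reasons, counts as employed).
Unemployed = 7.50 + 1.10 = 8.60 million (jobless and actively searching, or on temporary layoff).
Labor force = 158.53 + 8.60 = 167.13 million.
Not in labor force = 70.20 + 2.70 + 23.51 + 11.57 = 107.98 million (those not working and not actively searching are outside the labor force — including those who want a job but have given up searching).
Civilian working-age population = 167.13 + 107.98 = 275.11 million.
Unemployment rate = 8.60 / 167.13 = 5.15%.
Labor force participation rate = 167.13 / 275.11 = 60.75%.

Unemployment rate ≈ 5.15%; labor force participation rate ≈ 60.75%.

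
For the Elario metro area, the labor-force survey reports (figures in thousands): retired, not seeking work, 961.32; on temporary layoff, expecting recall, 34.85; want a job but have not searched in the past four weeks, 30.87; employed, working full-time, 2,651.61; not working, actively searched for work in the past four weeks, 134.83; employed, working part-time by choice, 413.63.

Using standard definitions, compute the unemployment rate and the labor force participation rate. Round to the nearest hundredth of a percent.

Employed = 2,651.61 + 413.63 = 3,065.24 thousand.
Unemployed = 34.85 + 134.83 = 169.68 thousand (jobless and actively searching, or on temporary layoff).
Labor force = 3,065.24 + 169.68 = 3,234.92 thousand.
Not in labor force = 961.32 + 30.87 = 992.19 thousand (those not working and not actively searching are outside the labor force — including those who want a job but have given up searching).
Civilian working-age population = 3,234.92 + 992.19 = 4,227.11 thousand.
Unemployment rate = 169.68 / 3,234.92 = 5.25%.
Labor force participation rate = 3,234.92 / 4,227.11 = 76.53%.

Unemployment rate ≈ 5.25%; labor force participation rate ≈ 76.53%.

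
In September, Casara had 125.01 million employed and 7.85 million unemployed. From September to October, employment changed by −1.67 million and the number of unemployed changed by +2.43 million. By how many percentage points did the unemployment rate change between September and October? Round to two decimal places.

September: labor force = 125.01 + 7.85 = 132.86; u = 7.85/132.86 = 5.91%.
October: labor force = 123.34 + 10.28 = 133.62; u = 10.28/133.62 = 7.69%.
Change = 7.69% − 5.91% = +1.78 pp.

The unemployment rate changed by +1.78 percentage points.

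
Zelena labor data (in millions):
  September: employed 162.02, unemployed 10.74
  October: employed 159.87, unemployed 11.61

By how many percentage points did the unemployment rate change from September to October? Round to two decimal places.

September: labor force = 162.02 + 10.74 = 172.76; u = 10.74/172.76 = 6.22%.
October: labor force = 159.87 + 11.61 = 171.48; u = 11.61/171.48 = 6.77%.
Change = 6.77% − 6.22% = +0.55 pp.

The unemployment rate changed by +0.55 percentage points.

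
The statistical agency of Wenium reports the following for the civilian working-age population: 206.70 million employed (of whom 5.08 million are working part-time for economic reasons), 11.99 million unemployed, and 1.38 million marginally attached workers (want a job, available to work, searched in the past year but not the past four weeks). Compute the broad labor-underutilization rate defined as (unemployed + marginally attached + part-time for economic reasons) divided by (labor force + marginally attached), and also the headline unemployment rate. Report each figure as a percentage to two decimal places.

Broad underutilization rate ≈ 8.38%; headline unemployment rate ≈ 5.48%.

Labor force = 206.70 + 11.99 = 218.69 million.
Numerator = 11.99 + 1.38 + 5.08 = 18.45 million.
Denominator = 218.69 + 1.38 = 220.07 million.
Broad rate = 18.45 / 220.07 = 8.38%.
Headline unemployment rate = 11.99 / 218.69 = 5.48%.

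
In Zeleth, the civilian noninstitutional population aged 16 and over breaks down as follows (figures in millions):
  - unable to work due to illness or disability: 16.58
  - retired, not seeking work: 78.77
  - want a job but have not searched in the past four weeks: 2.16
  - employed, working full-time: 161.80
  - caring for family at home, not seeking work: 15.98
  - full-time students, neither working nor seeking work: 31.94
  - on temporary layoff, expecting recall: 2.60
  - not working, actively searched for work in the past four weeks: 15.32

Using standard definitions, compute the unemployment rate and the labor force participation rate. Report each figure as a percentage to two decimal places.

Unemployment rate ≈ 9.97%; labor force participation rate ≈ 55.27%.

Employed = 161.80 million.
Unemployed = 2.60 + 15.32 = 17.92 million (jobless and actively searching, or on temporary layoff).
Labor force = 161.80 + 17.92 = 179.72 million.
Not in labor force = 16.58 + 78.77 + 2.16 + 15.98 + 31.94 = 145.43 million (those not working and not actively searching are outside the labor force — including those who want a job but have given up searching).
Civilian working-age population = 179.72 + 145.43 = 325.15 million.
Unemployment rate = 17.92 / 179.72 = 9.97%.
Labor force participation rate = 179.72 / 325.15 = 55.27%.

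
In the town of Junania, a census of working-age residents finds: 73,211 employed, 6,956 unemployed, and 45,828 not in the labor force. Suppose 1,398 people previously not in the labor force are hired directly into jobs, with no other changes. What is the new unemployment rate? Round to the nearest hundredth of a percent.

Initially, labor force = 73,211 + 6,956 = 80,167, so u = 6,956/80,167 = 8.68%.
After the change, employed and labor force both rise by 1,398; unemployed unchanged → E = 74,609, U = 6,956, labor force = 81,565.
New unemployment rate = 6,956 / 81,565 = 8.53%.

New unemployment rate ≈ 8.53%.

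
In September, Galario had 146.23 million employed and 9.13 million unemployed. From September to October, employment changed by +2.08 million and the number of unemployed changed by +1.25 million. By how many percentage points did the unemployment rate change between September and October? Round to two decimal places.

The unemployment rate changed by +0.66 percentage points.

September: labor force = 146.23 + 9.13 = 155.36; u = 9.13/155.36 = 5.88%.
October: labor force = 148.31 + 10.38 = 158.69; u = 10.38/158.69 = 6.54%.
Change = 6.54% − 5.88% = +0.66 pp.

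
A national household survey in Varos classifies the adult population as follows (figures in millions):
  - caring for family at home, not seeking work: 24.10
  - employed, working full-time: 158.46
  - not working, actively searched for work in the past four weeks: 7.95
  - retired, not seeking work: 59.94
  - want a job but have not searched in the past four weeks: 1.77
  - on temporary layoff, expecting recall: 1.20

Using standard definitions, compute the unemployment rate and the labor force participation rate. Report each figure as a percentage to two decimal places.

Unemployment rate ≈ 5.46%; labor force participation rate ≈ 66.14%.

Employed = 158.46 million.
Unemployed = 7.95 + 1.20 = 9.15 million (jobless and actively searching, or on temporary layoff).
Labor force = 158.46 + 9.15 = 167.61 million.
Not in labor force = 24.10 + 59.94 + 1.77 = 85.81 million (those not working and not actively searching are outside the labor force — including those who want a job but have given up searching).
Civilian working-age population = 167.61 + 85.81 = 253.42 million.
Unemployment rate = 9.15 / 167.61 = 5.46%.
Labor force participation rate = 167.61 / 253.42 = 66.14%.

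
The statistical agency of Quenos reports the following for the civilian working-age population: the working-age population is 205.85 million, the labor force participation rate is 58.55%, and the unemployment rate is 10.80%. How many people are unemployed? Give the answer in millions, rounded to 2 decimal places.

About 13.02 million are unemployed.

Labor force = 0.5855 × 205.85 = 120.53 million.
Unemployed = 0.1080 × 120.53 ≈ 13.02 million.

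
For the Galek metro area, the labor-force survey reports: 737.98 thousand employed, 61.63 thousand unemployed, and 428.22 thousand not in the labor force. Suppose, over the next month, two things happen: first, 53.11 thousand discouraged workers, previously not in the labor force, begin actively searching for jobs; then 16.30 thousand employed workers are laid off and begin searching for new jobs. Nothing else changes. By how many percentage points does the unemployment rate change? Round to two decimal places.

Initially, labor force = 737.98 + 61.63 = 799.61 thousand, so u = 61.63/799.61 = 7.71%.
After the first change, unemployed and labor force both rise by 53.11 → E = 737.98, U = 114.74, labor force = 852.72 thousand.
After the second change, employed falls and unemployed rises by 16.30; labor force unchanged → E = 721.68, U = 131.04, labor force = 852.72 thousand.
New unemployment rate = 131.04 / 852.72 = 15.37%.
Change = 15.37% − 7.71% = +7.66 percentage points.

The unemployment rate changes by +7.66 percentage points.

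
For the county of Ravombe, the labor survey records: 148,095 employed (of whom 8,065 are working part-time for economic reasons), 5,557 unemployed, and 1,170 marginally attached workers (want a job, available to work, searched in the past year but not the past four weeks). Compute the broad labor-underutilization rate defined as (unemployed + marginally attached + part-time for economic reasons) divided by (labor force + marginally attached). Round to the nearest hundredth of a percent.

Labor force = 148,095 + 5,557 = 153,652.
Numerator = 5,557 + 1,170 + 8,065 = 14,792.
Denominator = 153,652 + 1,170 = 154,822.
Broad rate = 14,792 / 154,822 = 9.55%.

Broad underutilization rate ≈ 9.55%.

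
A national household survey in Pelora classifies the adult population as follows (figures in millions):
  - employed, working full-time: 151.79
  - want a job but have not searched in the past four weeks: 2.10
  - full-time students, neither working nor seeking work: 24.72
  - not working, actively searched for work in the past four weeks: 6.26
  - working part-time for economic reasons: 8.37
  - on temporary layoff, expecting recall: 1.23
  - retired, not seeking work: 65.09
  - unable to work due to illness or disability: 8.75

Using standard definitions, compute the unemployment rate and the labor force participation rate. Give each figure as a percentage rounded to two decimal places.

Unemployment rate ≈ 4.47%; labor force participation rate ≈ 62.48%.

Employed = 151.79 + 8.37 = 160.16 million (anyone who worked, including part-time for economic reasons, counts as employed).
Unemployed = 6.26 + 1.23 = 7.49 million (jobless and actively searching, or on temporary layoff).
Labor force = 160.16 + 7.49 = 167.65 million.
Not in labor force = 2.10 + 24.72 + 65.09 + 8.75 = 100.66 million (those not working and not actively searching are outside the labor force — including those who want a job but have given up searching).
Civilian working-age population = 167.65 + 100.66 = 268.31 million.
Unemployment rate = 7.49 / 167.65 = 4.47%.
Labor force participation rate = 167.65 / 268.31 = 62.48%.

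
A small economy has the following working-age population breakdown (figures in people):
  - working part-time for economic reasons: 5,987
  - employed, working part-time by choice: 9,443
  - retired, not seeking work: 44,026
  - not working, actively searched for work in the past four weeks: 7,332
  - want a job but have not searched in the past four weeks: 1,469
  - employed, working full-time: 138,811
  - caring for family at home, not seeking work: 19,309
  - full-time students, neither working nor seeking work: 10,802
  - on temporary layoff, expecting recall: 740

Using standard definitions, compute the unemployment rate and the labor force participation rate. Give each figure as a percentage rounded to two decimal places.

Employed = 5,987 + 9,443 + 138,811 = 154,241 (anyone who worked, including part-time for economic reasons, counts as employed).
Unemployed = 7,332 + 740 = 8,072 (jobless and actively searching, or on temporary layoff).
Labor force = 154,241 + 8,072 = 162,313.
Not in labor force = 44,026 + 1,469 + 19,309 + 10,802 = 75,606 (those not working and not actively searching are outside the labor force — including those who want a job but have given up searching).
Civilian working-age population = 162,313 + 75,606 = 237,919.
Unemployment rate = 8,072 / 162,313 = 4.97%.
Labor force participation rate = 162,313 / 237,919 = 68.22%.

Unemployment rate ≈ 4.97%; labor force participation rate ≈ 68.22%.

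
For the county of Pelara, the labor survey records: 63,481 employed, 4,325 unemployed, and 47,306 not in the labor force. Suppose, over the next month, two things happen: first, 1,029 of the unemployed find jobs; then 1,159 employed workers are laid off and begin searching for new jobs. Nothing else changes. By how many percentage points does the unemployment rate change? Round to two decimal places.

The unemployment rate changes by +0.19 percentage points.

Initially, labor force = 63,481 + 4,325 = 67,806, so u = 4,325/67,806 = 6.38%.
After the first change, unemployed falls and employed rises by 1,029; labor force unchanged → E = 64,510, U = 3,296, labor force = 67,806.
After the second change, employed falls and unemployed rises by 1,159; labor force unchanged → E = 63,351, U = 4,455, labor force = 67,806.
New unemployment rate = 4,455 / 67,806 = 6.57%.
Change = 6.57% − 6.38% = +0.19 percentage points.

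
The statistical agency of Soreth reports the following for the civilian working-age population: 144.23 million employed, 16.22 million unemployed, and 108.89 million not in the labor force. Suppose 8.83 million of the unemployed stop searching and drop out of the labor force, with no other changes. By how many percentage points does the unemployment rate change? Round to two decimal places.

Initially, labor force = 144.23 + 16.22 = 160.45 million, so u = 16.22/160.45 = 10.11%.
After the change, unemployed and labor force both fall by 8.83 → E = 144.23, U = 7.39, labor force = 151.62 million.
New unemployment rate = 7.39 / 151.62 = 4.87%.
Change = 4.87% − 10.11% = −5.24 percentage points.

The unemployment rate changes by −5.24 percentage points.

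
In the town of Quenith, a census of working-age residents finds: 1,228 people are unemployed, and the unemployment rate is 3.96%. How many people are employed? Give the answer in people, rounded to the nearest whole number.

About 29,782 are employed.

Labor force = U / u = 1,228 / 0.0396 ≈ 31,010.
Employed = labor force − unemployed = 31,010 − 1,228 = 29,782.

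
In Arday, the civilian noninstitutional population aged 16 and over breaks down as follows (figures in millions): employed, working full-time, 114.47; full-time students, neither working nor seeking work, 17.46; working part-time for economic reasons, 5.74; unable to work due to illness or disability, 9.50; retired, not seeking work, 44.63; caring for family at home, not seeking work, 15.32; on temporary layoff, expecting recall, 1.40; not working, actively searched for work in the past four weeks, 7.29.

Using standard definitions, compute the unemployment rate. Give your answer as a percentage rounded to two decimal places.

Employed = 114.47 + 5.74 = 120.21 million (anyone who worked, including part-time for economic reasons, counts as employed).
Unemployed = 1.40 + 7.29 = 8.69 million (jobless and actively searching, or on temporary layoff).
Labor force = 120.21 + 8.69 = 128.90 million.
Unemployment rate = 8.69 / 128.90 = 6.74%.

Unemployment rate ≈ 6.74%.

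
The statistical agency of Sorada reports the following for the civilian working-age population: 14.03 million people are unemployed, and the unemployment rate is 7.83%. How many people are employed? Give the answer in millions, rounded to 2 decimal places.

About 165.15 million are employed.

Labor force = U / u = 14.03 / 0.0783 ≈ 179.18 million.
Employed = labor force − unemployed = 179.18 − 14.03 = 165.15 million.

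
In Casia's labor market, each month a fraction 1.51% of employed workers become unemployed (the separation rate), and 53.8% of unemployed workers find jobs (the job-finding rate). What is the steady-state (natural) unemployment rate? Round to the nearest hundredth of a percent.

Steady-state unemployment rate ≈ 2.73%.

At steady state the flows balance: s·E = f·U, so U/(E+U) = s/(s+f).
u* = 1.51 / (1.51 + 53.8) = 1.51 / 55.31 = 2.73%.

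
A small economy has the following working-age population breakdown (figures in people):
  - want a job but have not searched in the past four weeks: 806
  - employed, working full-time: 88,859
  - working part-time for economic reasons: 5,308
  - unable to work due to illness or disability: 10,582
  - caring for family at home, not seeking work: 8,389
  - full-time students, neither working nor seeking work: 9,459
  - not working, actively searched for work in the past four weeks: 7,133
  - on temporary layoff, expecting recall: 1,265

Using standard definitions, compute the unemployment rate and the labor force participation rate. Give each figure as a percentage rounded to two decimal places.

Employed = 88,859 + 5,308 = 94,167 (anyone who worked, including part-time for economic reasons, counts as employed).
Unemployed = 7,133 + 1,265 = 8,398 (jobless and actively searching, or on temporary layoff).
Labor force = 94,167 + 8,398 = 102,565.
Not in labor force = 806 + 10,582 + 8,389 + 9,459 = 29,236 (those not working and not actively searching are outside the labor force — including those who want a job but have given up searching).
Civilian working-age population = 102,565 + 29,236 = 131,801.
Unemployment rate = 8,398 / 102,565 = 8.19%.
Labor force participation rate = 102,565 / 131,801 = 77.82%.

Unemployment rate ≈ 8.19%; labor force participation rate ≈ 77.82%.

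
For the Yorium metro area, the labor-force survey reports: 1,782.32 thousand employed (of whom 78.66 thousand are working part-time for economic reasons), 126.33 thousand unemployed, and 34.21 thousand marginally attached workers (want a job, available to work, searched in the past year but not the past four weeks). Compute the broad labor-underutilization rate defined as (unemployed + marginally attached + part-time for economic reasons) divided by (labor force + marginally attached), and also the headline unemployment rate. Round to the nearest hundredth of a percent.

Broad underutilization rate ≈ 12.31%; headline unemployment rate ≈ 6.62%.

Labor force = 1,782.32 + 126.33 = 1,908.65 thousand.
Numerator = 126.33 + 34.21 + 78.66 = 239.20 thousand.
Denominator = 1,908.65 + 34.21 = 1,942.86 thousand.
Broad rate = 239.20 / 1,942.86 = 12.31%.
Headline unemployment rate = 126.33 / 1,908.65 = 6.62%.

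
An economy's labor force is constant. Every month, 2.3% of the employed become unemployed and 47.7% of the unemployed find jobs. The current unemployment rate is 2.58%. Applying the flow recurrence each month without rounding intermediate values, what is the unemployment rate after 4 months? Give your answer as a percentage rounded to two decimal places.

With a fixed labor force, u_{t+1} = u_t + s·(1−u_t) − f·u_t = u_t·(1−s−f) + s.
Here 1−s−f = 0.500 and s = 0.023.
u_1 = 0.025800 × 0.500 + 0.023 = 0.035900.
u_2 = 0.035900 × 0.500 + 0.023 = 0.040950.
u_3 = 0.040950 × 0.500 + 0.023 = 0.043475.
u_4 = 0.043475 × 0.500 + 0.023 = 0.044737.

Unemployment rate after four months ≈ 4.47%.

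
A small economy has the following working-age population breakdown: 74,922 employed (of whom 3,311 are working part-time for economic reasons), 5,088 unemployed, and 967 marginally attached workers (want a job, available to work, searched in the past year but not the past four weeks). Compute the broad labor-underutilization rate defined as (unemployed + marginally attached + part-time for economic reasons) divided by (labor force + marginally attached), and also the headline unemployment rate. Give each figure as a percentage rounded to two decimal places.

Broad underutilization rate ≈ 11.57%; headline unemployment rate ≈ 6.36%.

Labor force = 74,922 + 5,088 = 80,010.
Numerator = 5,088 + 967 + 3,311 = 9,366.
Denominator = 80,010 + 967 = 80,977.
Broad rate = 9,366 / 80,977 = 11.57%.
Headline unemployment rate = 5,088 / 80,010 = 6.36%.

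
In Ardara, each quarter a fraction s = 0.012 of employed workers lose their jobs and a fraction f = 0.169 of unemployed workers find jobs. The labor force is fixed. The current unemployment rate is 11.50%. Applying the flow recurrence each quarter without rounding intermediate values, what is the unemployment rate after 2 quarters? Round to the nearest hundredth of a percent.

With a fixed labor force, u_{t+1} = u_t + s·(1−u_t) − f·u_t = u_t·(1−s−f) + s.
Here 1−s−f = 0.819 and s = 0.012.
u_1 = 0.115000 × 0.819 + 0.012 = 0.106185.
u_2 = 0.106185 × 0.819 + 0.012 = 0.098966.

Unemployment rate after two quarters ≈ 9.90%.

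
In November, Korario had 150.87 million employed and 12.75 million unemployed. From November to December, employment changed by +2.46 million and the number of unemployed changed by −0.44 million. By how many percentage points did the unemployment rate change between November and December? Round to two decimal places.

The unemployment rate changed by −0.36 percentage points.

November: labor force = 150.87 + 12.75 = 163.62; u = 12.75/163.62 = 7.79%.
December: labor force = 153.33 + 12.31 = 165.64; u = 12.31/165.64 = 7.43%.
Change = 7.43% − 7.79% = −0.36 pp.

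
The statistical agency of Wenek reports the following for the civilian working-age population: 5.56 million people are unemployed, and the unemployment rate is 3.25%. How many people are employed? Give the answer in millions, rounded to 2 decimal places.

About 165.52 million are employed.

Labor force = U / u = 5.56 / 0.0325 ≈ 171.08 million.
Employed = labor force − unemployed = 171.08 − 5.56 = 165.52 million.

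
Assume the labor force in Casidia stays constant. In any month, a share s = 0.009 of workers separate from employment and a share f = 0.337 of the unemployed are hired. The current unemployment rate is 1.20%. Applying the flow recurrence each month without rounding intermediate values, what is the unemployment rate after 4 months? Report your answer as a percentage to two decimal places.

With a fixed labor force, u_{t+1} = u_t + s·(1−u_t) − f·u_t = u_t·(1−s−f) + s.
Here 1−s−f = 0.654 and s = 0.009.
u_1 = 0.012000 × 0.654 + 0.009 = 0.016848.
u_2 = 0.016848 × 0.654 + 0.009 = 0.020019.
u_3 = 0.020019 × 0.654 + 0.009 = 0.022092.
u_4 = 0.022092 × 0.654 + 0.009 = 0.023448.

Unemployment rate after four months ≈ 2.34%.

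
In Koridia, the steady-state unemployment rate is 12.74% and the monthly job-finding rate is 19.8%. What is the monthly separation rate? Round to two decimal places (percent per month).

Separation rate ≈ 2.89% per month.

From u* = s/(s+f): s = u·f/(1−u).
s = 0.1274 × 19.8 / (1 − 0.1274) = 2.5225 / 0.8726 ≈ 2.89% per month.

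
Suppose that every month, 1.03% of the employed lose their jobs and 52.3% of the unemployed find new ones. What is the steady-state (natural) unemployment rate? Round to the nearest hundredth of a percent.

Steady-state unemployment rate ≈ 1.93%.

At steady state the flows balance: s·E = f·U, so U/(E+U) = s/(s+f).
u* = 1.03 / (1.03 + 52.3) = 1.03 / 53.33 = 1.93%.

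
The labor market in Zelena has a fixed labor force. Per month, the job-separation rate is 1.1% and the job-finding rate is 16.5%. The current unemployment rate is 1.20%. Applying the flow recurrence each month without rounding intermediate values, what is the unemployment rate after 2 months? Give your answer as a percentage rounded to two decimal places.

Unemployment rate after two months ≈ 2.82%.

With a fixed labor force, u_{t+1} = u_t + s·(1−u_t) − f·u_t = u_t·(1−s−f) + s.
Here 1−s−f = 0.824 and s = 0.011.
u_1 = 0.012000 × 0.824 + 0.011 = 0.020888.
u_2 = 0.020888 × 0.824 + 0.011 = 0.028212.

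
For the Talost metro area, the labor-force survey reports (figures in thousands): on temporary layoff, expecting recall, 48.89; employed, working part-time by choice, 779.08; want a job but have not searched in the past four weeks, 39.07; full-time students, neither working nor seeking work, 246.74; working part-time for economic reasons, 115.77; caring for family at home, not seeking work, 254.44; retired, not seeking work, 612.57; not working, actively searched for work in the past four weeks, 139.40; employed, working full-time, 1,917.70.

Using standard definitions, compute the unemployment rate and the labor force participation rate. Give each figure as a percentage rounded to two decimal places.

Unemployment rate ≈ 6.27%; labor force participation rate ≈ 72.25%.

Employed = 779.08 + 115.77 + 1,917.70 = 2,812.55 thousand (anyone who worked, including part-time for economic reasons, counts as employed).
Unemployed = 48.89 + 139.40 = 188.29 thousand (jobless and actively searching, or on temporary layoff).
Labor force = 2,812.55 + 188.29 = 3,000.84 thousand.
Not in labor force = 39.07 + 246.74 + 254.44 + 612.57 = 1,152.82 thousand (those not working and not actively searching are outside the labor force — including those who want a job but have given up searching).
Civilian working-age population = 3,000.84 + 1,152.82 = 4,153.66 thousand.
Unemployment rate = 188.29 / 3,000.84 = 6.27%.
Labor force participation rate = 3,000.84 / 4,153.66 = 72.25%.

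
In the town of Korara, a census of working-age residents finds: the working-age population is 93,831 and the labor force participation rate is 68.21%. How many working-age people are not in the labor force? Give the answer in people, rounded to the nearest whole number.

About 29,829 are not in the labor force.

Share not in the labor force = 1 − 0.6821 = 0.3179.
Not in labor force = 0.3179 × 93,831 ≈ 29,829.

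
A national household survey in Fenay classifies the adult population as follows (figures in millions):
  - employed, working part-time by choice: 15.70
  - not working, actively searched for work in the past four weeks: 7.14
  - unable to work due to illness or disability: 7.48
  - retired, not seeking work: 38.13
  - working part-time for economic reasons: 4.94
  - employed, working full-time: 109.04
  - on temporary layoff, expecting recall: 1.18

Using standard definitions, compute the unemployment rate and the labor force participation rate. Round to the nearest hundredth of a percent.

Unemployment rate ≈ 6.03%; labor force participation rate ≈ 75.16%.

Employed = 15.70 + 4.94 + 109.04 = 129.68 million (anyone who worked, including part-time for economic reasons, counts as employed).
Unemployed = 7.14 + 1.18 = 8.32 million (jobless and actively searching, or on temporary layoff).
Labor force = 129.68 + 8.32 = 138.00 million.
Not in labor force = 7.48 + 38.13 = 45.61 million (those not working and not actively searching are outside the labor force).
Civilian working-age population = 138.00 + 45.61 = 183.61 million.
Unemployment rate = 8.32 / 138.00 = 6.03%.
Labor force participation rate = 138.00 / 183.61 = 75.16%.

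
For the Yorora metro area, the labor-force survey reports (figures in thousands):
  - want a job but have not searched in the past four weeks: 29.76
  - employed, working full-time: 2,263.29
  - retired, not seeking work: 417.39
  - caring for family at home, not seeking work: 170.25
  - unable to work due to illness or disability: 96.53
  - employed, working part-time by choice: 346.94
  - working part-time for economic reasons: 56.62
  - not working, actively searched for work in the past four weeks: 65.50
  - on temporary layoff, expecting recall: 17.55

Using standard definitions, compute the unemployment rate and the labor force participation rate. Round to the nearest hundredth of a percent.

Employed = 2,263.29 + 346.94 + 56.62 = 2,666.85 thousand (anyone who worked, including part-time for economic reasons, counts as employed).
Unemployed = 65.50 + 17.55 = 83.05 thousand (jobless and actively searching, or on temporary layoff).
Labor force = 2,666.85 + 83.05 = 2,749.90 thousand.
Not in labor force = 29.76 + 417.39 + 170.25 + 96.53 = 713.93 thousand (those not working and not actively searching are outside the labor force — including those who want a job but have given up searching).
Civilian working-age population = 2,749.90 + 713.93 = 3,463.83 thousand.
Unemployment rate = 83.05 / 2,749.90 = 3.02%.
Labor force participation rate = 2,749.90 / 3,463.83 = 79.39%.

Unemployment rate ≈ 3.02%; labor force participation rate ≈ 79.39%.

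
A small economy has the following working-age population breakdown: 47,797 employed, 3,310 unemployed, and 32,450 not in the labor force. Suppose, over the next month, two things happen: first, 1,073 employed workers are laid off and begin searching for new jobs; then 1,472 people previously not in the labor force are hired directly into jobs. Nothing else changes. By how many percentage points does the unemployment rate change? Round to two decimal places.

Initially, labor force = 47,797 + 3,310 = 51,107, so u = 3,310/51,107 = 6.48%.
After the first change, employed falls and unemployed rises by 1,073; labor force unchanged → E = 46,724, U = 4,383, labor force = 51,107.
After the second change, employed and labor force both rise by 1,472; unemployed unchanged → E = 48,196, U = 4,383, labor force = 52,579.
New unemployment rate = 4,383 / 52,579 = 8.34%.
Change = 8.34% − 6.48% = +1.86 percentage points.

The unemployment rate changes by +1.86 percentage points.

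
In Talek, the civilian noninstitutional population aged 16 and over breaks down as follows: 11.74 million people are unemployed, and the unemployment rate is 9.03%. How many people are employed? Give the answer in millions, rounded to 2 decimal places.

Labor force = U / u = 11.74 / 0.0903 ≈ 130.01 million.
Employed = labor force − unemployed = 130.01 − 11.74 = 118.27 million.

About 118.27 million are employed.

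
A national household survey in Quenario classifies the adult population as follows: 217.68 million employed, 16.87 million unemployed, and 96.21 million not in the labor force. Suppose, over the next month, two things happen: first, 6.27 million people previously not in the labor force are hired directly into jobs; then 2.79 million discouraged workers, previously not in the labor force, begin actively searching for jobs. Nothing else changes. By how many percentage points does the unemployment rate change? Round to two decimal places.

Initially, labor force = 217.68 + 16.87 = 234.55 million, so u = 16.87/234.55 = 7.19%.
After the first change, employed and labor force both rise by 6.27; unemployed unchanged → E = 223.95, U = 16.87, labor force = 240.82 million.
After the second change, unemployed and labor force both rise by 2.79 → E = 223.95, U = 19.66, labor force = 243.61 million.
New unemployment rate = 19.66 / 243.61 = 8.07%.
Change = 8.07% − 7.19% = +0.88 percentage points.

The unemployment rate changes by +0.88 percentage points.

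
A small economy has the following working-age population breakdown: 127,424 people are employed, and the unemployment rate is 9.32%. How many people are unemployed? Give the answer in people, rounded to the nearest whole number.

About 13,097 are unemployed.

Let U be the number unemployed. The labor force is E + U, and U/(E+U) = 0.0932.
So U = 0.0932 × 127,424 / (1 − 0.0932) = 11875.92 / 0.9068 ≈ 13,097.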